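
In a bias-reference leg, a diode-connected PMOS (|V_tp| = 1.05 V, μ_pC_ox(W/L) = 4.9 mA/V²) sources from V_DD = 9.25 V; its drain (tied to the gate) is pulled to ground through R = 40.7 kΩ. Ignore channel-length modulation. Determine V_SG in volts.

V_SG = 1.33 V

With gate tied to drain, V_SG = V_SD ≥ V_SG − |V_tp|, so the device is in saturation.
KCL at the drain: ½ k_p (V_SG − |V_tp|)² = (V_DD − V_SG)/R.
Let x = V_SG − 1.05. Then 99.7 x² + x − 8.2 = 0, giving x = 0.282 V (positive root), so V_SG = 1.33 V.
I_D = (V_DD − V_SG)/R = (9.25 − 1.33) / 40.7 = 0.195 mA.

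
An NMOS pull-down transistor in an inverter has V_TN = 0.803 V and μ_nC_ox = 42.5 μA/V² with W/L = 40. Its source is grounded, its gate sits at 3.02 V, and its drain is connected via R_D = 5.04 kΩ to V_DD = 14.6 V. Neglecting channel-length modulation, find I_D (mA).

V_GS = V_G = 3.02 V, so V_ov = 3.02 − 0.803 = 2.22 V.
k_n = μ_nC_ox · (W/L) = 1.7 mA/V².
Assume saturation: I_D = ½ k_n V_ov² = 0.5 × 1.7 × 2.22² = 4.18 mA, giving V_DS = V_DD − I_D R_D = 14.6 − 4.18 × 5.04 = -6.46 V.
But -6.46 V < V_ov = 2.22 V, so the device is actually in triode.
In triode I_D = k_n[V_ov V_DS − ½ V_DS²] and I_D = (V_DD − V_DS)/R_D. Equating: 4.28 V_DS² − 20 V_DS + 14.6 = 0, giving V_DS = 0.906 V (the root below V_ov).
I_D = (14.6 − 0.906) / 5.04 = 2.72 mA.

I_D = 2.72 mA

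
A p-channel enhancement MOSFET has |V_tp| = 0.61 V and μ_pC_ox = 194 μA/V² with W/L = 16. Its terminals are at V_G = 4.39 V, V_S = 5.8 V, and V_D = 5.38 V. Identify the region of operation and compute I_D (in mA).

Triode; I_D = 0.769 mA

V_SG = V_S − V_G = 5.8 − 4.39 = 1.41 V; V_SD = V_S − V_D = 5.8 − 5.38 = 0.42 V.
k_p = μ_pC_ox · (W/L) = 3.104 mA/V².
V_ov = V_SG − |V_tp| = 1.41 − 0.61 = 0.8 V.
Since V_SD = 0.42 V < V_ov = 0.8 V, the device is in the triode region.
I_D = k_p [V_ov · V_SD − ½ V_SD²] = 3.104 × [0.8 × 0.42 − 0.5 × 0.42²] = 0.769 mA.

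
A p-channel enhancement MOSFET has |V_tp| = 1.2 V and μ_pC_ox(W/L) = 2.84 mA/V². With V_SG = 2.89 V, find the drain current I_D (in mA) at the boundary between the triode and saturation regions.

I_D = 4.06 mA

At the boundary V_SD = V_ov = V_SG − |V_tp| = 2.89 − 1.2 = 1.69 V.
I_D = ½ k_p V_ov² = 0.5 × 2.84 × 1.69² = 4.06 mA.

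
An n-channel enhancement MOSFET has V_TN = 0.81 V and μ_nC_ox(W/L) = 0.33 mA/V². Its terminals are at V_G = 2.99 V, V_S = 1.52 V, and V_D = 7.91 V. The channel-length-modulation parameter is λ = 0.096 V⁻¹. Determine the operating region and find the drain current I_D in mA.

V_GS = V_G − V_S = 2.99 − 1.52 = 1.47 V; V_DS = V_D − V_S = 7.91 − 1.52 = 6.39 V.
V_ov = V_GS − V_TN = 1.47 − 0.81 = 0.66 V.
Since V_DS = 6.39 V ≥ V_ov = 0.66 V, the device is in saturation.
I_D = ½ k_n V_ov² (1 + λ V_DS) = 0.5 × 0.33 × 0.66² × (1 + 0.096 × 6.39) = 0.116 mA.

Saturation; I_D = 0.116 mA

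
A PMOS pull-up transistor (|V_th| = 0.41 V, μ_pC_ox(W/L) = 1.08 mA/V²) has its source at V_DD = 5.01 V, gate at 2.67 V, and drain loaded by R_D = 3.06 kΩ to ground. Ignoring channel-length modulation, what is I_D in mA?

I_D = 1.36 mA

V_SG = V_DD − V_G = 5.01 − 2.67 = 2.34 V, so V_ov = 2.34 − 0.41 = 1.93 V.
Assume saturation: I_D = ½ k_p V_ov² = 0.5 × 1.08 × 1.93² = 2.01 mA, giving V_SD = V_DD − I_D R_D = 5.01 − 2.01 × 3.06 = -1.15 V.
But -1.15 V < V_ov = 1.93 V, so the device is actually in triode.
In triode I_D = k_p[V_ov V_SD − ½ V_SD²] and I_D = (V_DD − V_SD)/R_D. Equating: 1.65 V_SD² − 7.378 V_SD + 5.01 = 0, giving V_SD = 0.835 V (the root below V_ov).
I_D = (5.01 − 0.835) / 3.06 = 1.36 mA.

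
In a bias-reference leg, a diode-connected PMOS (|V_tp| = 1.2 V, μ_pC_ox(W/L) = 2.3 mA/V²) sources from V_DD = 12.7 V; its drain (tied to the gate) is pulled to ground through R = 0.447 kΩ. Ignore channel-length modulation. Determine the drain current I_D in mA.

I_D = 17.1 mA

With gate tied to drain, V_SG = V_SD ≥ V_SG − |V_tp|, so the device is in saturation.
KCL at the drain: ½ k_p (V_SG − |V_tp|)² = (V_DD − V_SG)/R.
Let x = V_SG − 1.2. Then 0.514 x² + x − 11.5 = 0, giving x = 3.86 V (positive root), so V_SG = 5.06 V.
I_D = (V_DD − V_SG)/R = (12.7 − 5.06) / 0.447 = 17.1 mA.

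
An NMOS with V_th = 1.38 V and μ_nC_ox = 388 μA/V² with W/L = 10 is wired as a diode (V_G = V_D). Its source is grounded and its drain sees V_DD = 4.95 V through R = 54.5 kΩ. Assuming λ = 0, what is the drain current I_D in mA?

I_D = 0.0622 mA

With gate tied to drain, V_GS = V_DS ≥ V_GS − V_th, so the device is in saturation.
k_n = μ_nC_ox · (W/L) = 3.88 mA/V².
KCL at the drain: ½ k_n (V_GS − V_th)² = (V_DD − V_GS)/R.
Let x = V_GS − 1.38. Then 106 x² + x − 3.57 = 0, giving x = 0.179 V (positive root), so V_GS = 1.56 V.
I_D = (V_DD − V_GS)/R = (4.95 − 1.56) / 54.5 = 0.0622 mA.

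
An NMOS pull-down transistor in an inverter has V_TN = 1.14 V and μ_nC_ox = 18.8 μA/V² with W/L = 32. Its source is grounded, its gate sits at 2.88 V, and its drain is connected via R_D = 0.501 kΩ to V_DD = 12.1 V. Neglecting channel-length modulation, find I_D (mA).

V_GS = V_G = 2.88 V, so V_ov = 2.88 − 1.14 = 1.74 V.
k_n = μ_nC_ox · (W/L) = 0.6016 mA/V².
Assume saturation: I_D = ½ k_n V_ov² = 0.5 × 0.6016 × 1.74² = 0.911 mA, giving V_DS = V_DD − I_D R_D = 12.1 − 0.911 × 0.501 = 11.6 V.
V_DS = 11.6 V ≥ V_ov = 1.74 V, confirming saturation.

I_D = 0.911 mA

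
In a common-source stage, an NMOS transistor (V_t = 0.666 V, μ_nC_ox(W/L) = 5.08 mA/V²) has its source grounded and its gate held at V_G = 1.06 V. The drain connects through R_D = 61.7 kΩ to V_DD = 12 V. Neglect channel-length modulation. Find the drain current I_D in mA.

I_D = 0.193 mA

V_GS = V_G = 1.06 V, so V_ov = 1.06 − 0.666 = 0.394 V.
Assume saturation: I_D = ½ k_n V_ov² = 0.5 × 5.08 × 0.394² = 0.394 mA, giving V_DS = V_DD − I_D R_D = 12 − 0.394 × 61.7 = -12.3 V.
But -12.3 V < V_ov = 0.394 V, so the device is actually in triode.
In triode I_D = k_n[V_ov V_DS − ½ V_DS²] and I_D = (V_DD − V_DS)/R_D. Equating: 157 V_DS² − 124.5 V_DS + 12 = 0, giving V_DS = 0.112 V (the root below V_ov).
I_D = (12 − 0.112) / 61.7 = 0.193 mA.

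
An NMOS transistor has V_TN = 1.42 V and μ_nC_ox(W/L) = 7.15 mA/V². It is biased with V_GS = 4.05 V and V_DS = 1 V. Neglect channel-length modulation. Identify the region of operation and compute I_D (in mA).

Triode; I_D = 15.2 mA

V_ov = V_GS − V_TN = 4.05 − 1.42 = 2.63 V.
Since V_DS = 1 V < V_ov = 2.63 V, the device is in the triode region.
I_D = k_n [V_ov · V_DS − ½ V_DS²] = 7.15 × [2.63 × 1 − 0.5 × 1²] = 15.2 mA.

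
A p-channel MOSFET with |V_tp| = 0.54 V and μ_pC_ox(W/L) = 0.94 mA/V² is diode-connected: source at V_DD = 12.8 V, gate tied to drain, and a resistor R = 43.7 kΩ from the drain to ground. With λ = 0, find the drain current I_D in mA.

I_D = 0.263 mA

With gate tied to drain, V_SG = V_SD ≥ V_SG − |V_tp|, so the device is in saturation.
KCL at the drain: ½ k_p (V_SG − |V_tp|)² = (V_DD − V_SG)/R.
Let x = V_SG − 0.54. Then 20.5 x² + x − 12.26 = 0, giving x = 0.749 V (positive root), so V_SG = 1.29 V.
I_D = (V_DD − V_SG)/R = (12.8 − 1.29) / 43.7 = 0.263 mA.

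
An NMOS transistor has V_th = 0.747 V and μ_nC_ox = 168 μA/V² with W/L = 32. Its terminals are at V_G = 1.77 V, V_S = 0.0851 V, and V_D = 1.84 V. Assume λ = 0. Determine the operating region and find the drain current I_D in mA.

V_GS = V_G − V_S = 1.77 − 0.0851 = 1.68 V; V_DS = V_D − V_S = 1.84 − 0.0851 = 1.75 V.
k_n = μ_nC_ox · (W/L) = 5.376 mA/V².
V_ov = V_GS − V_th = 1.68 − 0.747 = 0.938 V.
Since V_DS = 1.75 V ≥ V_ov = 0.938 V, the device is in saturation.
I_D = ½ k_n V_ov² = 0.5 × 5.376 × 0.938² = 2.36 mA.

Saturation; I_D = 2.36 mA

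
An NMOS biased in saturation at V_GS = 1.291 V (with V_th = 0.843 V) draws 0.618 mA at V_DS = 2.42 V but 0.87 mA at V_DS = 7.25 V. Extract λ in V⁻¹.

With V_GS fixed, I_D ∝ (1 + λ V_DS) in saturation, so I_D2/I_D1 = (1 + λ V_DS2)/(1 + λ V_DS1).
0.87/0.618 = 1.408 = (1 + 7.25 λ)/(1 + 2.42 λ).
Solving: λ (I_D1 V_DS2 − I_D2 V_DS1) = I_D2 − I_D1, so λ = (0.87 − 0.618) / (0.618 × 7.25 − 0.87 × 2.42) = 0.252 / 2.38 = 0.106 V⁻¹.

λ = 0.106 V⁻¹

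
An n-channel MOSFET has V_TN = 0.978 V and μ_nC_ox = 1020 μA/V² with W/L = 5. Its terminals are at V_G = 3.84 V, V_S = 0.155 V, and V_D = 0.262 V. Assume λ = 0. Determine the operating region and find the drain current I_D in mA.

Triode; I_D = 1.45 mA

V_GS = V_G − V_S = 3.84 − 0.155 = 3.69 V; V_DS = V_D − V_S = 0.262 − 0.155 = 0.107 V.
k_n = μ_nC_ox · (W/L) = 5.1 mA/V².
V_ov = V_GS − V_TN = 3.69 − 0.978 = 2.71 V.
Since V_DS = 0.107 V < V_ov = 2.71 V, the device is in the triode region.
I_D = k_n [V_ov · V_DS − ½ V_DS²] = 5.1 × [2.71 × 0.107 − 0.5 × 0.107²] = 1.45 mA.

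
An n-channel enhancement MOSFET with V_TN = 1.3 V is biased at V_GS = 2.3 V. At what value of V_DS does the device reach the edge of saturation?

V_DS,sat = 1.00 V

The boundary between triode and saturation is V_DS = V_GS − V_TN = V_ov.
V_ov = 2.3 − 1.3 = 1 V.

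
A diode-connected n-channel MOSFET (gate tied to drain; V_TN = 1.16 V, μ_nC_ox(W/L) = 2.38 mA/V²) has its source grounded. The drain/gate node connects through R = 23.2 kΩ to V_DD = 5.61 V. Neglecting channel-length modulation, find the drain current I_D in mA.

I_D = 0.175 mA

With gate tied to drain, V_GS = V_DS ≥ V_GS − V_TN, so the device is in saturation.
KCL at the drain: ½ k_n (V_GS − V_TN)² = (V_DD − V_GS)/R.
Let x = V_GS − 1.16. Then 27.6 x² + x − 4.45 = 0, giving x = 0.384 V (positive root), so V_GS = 1.54 V.
I_D = (V_DD − V_GS)/R = (5.61 − 1.54) / 23.2 = 0.175 mA.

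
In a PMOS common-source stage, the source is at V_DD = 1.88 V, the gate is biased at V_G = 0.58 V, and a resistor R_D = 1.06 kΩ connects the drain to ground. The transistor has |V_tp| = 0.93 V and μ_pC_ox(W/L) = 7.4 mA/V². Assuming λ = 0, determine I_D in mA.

I_D = 0.507 mA

V_SG = V_DD − V_G = 1.88 − 0.58 = 1.3 V, so V_ov = 1.3 − 0.93 = 0.37 V.
Assume saturation: I_D = ½ k_p V_ov² = 0.5 × 7.4 × 0.37² = 0.507 mA, giving V_SD = V_DD − I_D R_D = 1.88 − 0.507 × 1.06 = 1.34 V.
V_SD = 1.34 V ≥ V_ov = 0.37 V, confirming saturation.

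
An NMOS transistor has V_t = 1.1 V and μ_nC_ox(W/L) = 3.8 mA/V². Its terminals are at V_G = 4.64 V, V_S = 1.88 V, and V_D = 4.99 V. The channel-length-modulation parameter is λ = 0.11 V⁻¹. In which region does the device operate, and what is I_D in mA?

V_GS = V_G − V_S = 4.64 − 1.88 = 2.76 V; V_DS = V_D − V_S = 4.99 − 1.88 = 3.11 V.
V_ov = V_GS − V_t = 2.76 − 1.1 = 1.66 V.
Since V_DS = 3.11 V ≥ V_ov = 1.66 V, the device is in saturation.
I_D = ½ k_n V_ov² (1 + λ V_DS) = 0.5 × 3.8 × 1.66² × (1 + 0.11 × 3.11) = 7.03 mA.

Saturation; I_D = 7.03 mA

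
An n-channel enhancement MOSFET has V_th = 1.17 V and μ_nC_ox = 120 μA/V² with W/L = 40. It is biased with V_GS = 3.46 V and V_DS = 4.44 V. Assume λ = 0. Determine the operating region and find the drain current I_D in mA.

k_n = μ_nC_ox · (W/L) = 4.8 mA/V².
V_ov = V_GS − V_th = 3.46 − 1.17 = 2.29 V.
Since V_DS = 4.44 V ≥ V_ov = 2.29 V, the device is in saturation.
I_D = ½ k_n V_ov² = 0.5 × 4.8 × 2.29² = 12.6 mA.

Saturation; I_D = 12.6 mA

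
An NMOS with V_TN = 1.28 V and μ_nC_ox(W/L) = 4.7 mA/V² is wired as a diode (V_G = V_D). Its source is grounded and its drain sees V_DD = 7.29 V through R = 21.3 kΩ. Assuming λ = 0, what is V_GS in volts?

With gate tied to drain, V_GS = V_DS ≥ V_GS − V_TN, so the device is in saturation.
KCL at the drain: ½ k_n (V_GS − V_TN)² = (V_DD − V_GS)/R.
Let x = V_GS − 1.28. Then 50.1 x² + x − 6.01 = 0, giving x = 0.337 V (positive root), so V_GS = 1.62 V.
I_D = (V_DD − V_GS)/R = (7.29 − 1.62) / 21.3 = 0.266 mA.

V_GS = 1.62 V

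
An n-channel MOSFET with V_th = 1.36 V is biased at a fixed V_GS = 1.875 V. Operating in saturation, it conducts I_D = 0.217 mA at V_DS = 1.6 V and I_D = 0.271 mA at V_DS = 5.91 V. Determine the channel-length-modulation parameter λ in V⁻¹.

With V_GS fixed, I_D ∝ (1 + λ V_DS) in saturation, so I_D2/I_D1 = (1 + λ V_DS2)/(1 + λ V_DS1).
0.271/0.217 = 1.249 = (1 + 5.91 λ)/(1 + 1.6 λ).
Solving: λ (I_D1 V_DS2 − I_D2 V_DS1) = I_D2 − I_D1, so λ = (0.271 − 0.217) / (0.217 × 5.91 − 0.271 × 1.6) = 0.054 / 0.849 = 0.0636 V⁻¹.

λ = 0.0636 V⁻¹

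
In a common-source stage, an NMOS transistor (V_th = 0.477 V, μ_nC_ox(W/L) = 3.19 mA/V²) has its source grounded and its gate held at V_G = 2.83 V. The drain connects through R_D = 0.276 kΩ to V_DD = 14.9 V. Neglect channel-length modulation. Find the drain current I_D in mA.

I_D = 8.83 mA

V_GS = V_G = 2.83 V, so V_ov = 2.83 − 0.477 = 2.35 V.
Assume saturation: I_D = ½ k_n V_ov² = 0.5 × 3.19 × 2.35² = 8.83 mA, giving V_DS = V_DD − I_D R_D = 14.9 − 8.83 × 0.276 = 12.5 V.
V_DS = 12.5 V ≥ V_ov = 2.35 V, confirming saturation.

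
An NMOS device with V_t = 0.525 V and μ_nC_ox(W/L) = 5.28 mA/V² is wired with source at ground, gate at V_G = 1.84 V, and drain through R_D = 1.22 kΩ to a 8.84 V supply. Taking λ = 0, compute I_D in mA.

V_GS = V_G = 1.84 V, so V_ov = 1.84 − 0.525 = 1.31 V.
Assume saturation: I_D = ½ k_n V_ov² = 0.5 × 5.28 × 1.31² = 4.57 mA, giving V_DS = V_DD − I_D R_D = 8.84 − 4.57 × 1.22 = 3.27 V.
V_DS = 3.27 V ≥ V_ov = 1.31 V, confirming saturation.

I_D = 4.57 mA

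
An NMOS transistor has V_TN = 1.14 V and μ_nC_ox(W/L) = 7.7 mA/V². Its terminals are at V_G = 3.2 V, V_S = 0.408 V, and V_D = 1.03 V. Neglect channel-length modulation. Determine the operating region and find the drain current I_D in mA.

Triode; I_D = 6.42 mA

V_GS = V_G − V_S = 3.2 − 0.408 = 2.79 V; V_DS = V_D − V_S = 1.03 − 0.408 = 0.622 V.
V_ov = V_GS − V_TN = 2.79 − 1.14 = 1.65 V.
Since V_DS = 0.622 V < V_ov = 1.65 V, the device is in the triode region.
I_D = k_n [V_ov · V_DS − ½ V_DS²] = 7.7 × [1.65 × 0.622 − 0.5 × 0.622²] = 6.42 mA.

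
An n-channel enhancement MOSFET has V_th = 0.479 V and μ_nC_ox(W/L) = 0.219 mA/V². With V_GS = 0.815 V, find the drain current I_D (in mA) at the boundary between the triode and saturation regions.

I_D = 0.0124 mA

At the boundary V_DS = V_ov = V_GS − V_th = 0.815 − 0.479 = 0.336 V.
I_D = ½ k_n V_ov² = 0.5 × 0.219 × 0.336² = 0.0124 mA.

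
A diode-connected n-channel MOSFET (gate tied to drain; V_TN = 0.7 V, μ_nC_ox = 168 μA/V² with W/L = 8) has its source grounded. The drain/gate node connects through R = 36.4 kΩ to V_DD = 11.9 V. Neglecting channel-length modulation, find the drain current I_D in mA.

With gate tied to drain, V_GS = V_DS ≥ V_GS − V_TN, so the device is in saturation.
k_n = μ_nC_ox · (W/L) = 1.344 mA/V².
KCL at the drain: ½ k_n (V_GS − V_TN)² = (V_DD − V_GS)/R.
Let x = V_GS − 0.7. Then 24.5 x² + x − 11.2 = 0, giving x = 0.657 V (positive root), so V_GS = 1.36 V.
I_D = (V_DD − V_GS)/R = (11.9 − 1.36) / 36.4 = 0.29 mA.

I_D = 0.290 mA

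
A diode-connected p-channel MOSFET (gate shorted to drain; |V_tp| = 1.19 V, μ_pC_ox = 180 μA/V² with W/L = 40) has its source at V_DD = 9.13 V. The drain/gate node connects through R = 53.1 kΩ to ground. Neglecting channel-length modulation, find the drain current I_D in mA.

I_D = 0.146 mA

With gate tied to drain, V_SG = V_SD ≥ V_SG − |V_tp|, so the device is in saturation.
k_p = μ_pC_ox · (W/L) = 7.2 mA/V².
KCL at the drain: ½ k_p (V_SG − |V_tp|)² = (V_DD − V_SG)/R.
Let x = V_SG − 1.19. Then 191 x² + x − 7.94 = 0, giving x = 0.201 V (positive root), so V_SG = 1.39 V.
I_D = (V_DD − V_SG)/R = (9.13 − 1.39) / 53.1 = 0.146 mA.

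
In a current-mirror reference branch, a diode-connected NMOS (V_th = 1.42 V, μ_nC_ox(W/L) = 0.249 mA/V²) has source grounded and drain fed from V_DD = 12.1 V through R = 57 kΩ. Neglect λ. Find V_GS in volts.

With gate tied to drain, V_GS = V_DS ≥ V_GS − V_th, so the device is in saturation.
KCL at the drain: ½ k_n (V_GS − V_th)² = (V_DD − V_GS)/R.
Let x = V_GS − 1.42. Then 7.1 x² + x − 10.68 = 0, giving x = 1.16 V (positive root), so V_GS = 2.58 V.
I_D = (V_DD − V_GS)/R = (12.1 − 2.58) / 57 = 0.167 mA.

V_GS = 2.58 V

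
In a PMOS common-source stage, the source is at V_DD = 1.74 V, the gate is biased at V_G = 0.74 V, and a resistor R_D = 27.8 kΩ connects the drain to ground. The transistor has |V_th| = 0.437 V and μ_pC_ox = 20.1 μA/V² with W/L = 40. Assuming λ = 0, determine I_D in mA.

I_D = 0.0574 mA

V_SG = V_DD − V_G = 1.74 − 0.74 = 1 V, so V_ov = 1 − 0.437 = 0.563 V.
k_p = μ_pC_ox · (W/L) = 0.804 mA/V².
Assume saturation: I_D = ½ k_p V_ov² = 0.5 × 0.804 × 0.563² = 0.127 mA, giving V_SD = V_DD − I_D R_D = 1.74 − 0.127 × 27.8 = -1.8 V.
But -1.8 V < V_ov = 0.563 V, so the device is actually in triode.
In triode I_D = k_p[V_ov V_SD − ½ V_SD²] and I_D = (V_DD − V_SD)/R_D. Equating: 11.2 V_SD² − 13.58 V_SD + 1.74 = 0, giving V_SD = 0.146 V (the root below V_ov).
I_D = (1.74 − 0.146) / 27.8 = 0.0574 mA.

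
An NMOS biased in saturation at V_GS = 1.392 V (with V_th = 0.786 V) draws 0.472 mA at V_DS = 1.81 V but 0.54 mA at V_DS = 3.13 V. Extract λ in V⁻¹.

λ = 0.136 V⁻¹

With V_GS fixed, I_D ∝ (1 + λ V_DS) in saturation, so I_D2/I_D1 = (1 + λ V_DS2)/(1 + λ V_DS1).
0.54/0.472 = 1.144 = (1 + 3.13 λ)/(1 + 1.81 λ).
Solving: λ (I_D1 V_DS2 − I_D2 V_DS1) = I_D2 − I_D1, so λ = (0.54 − 0.472) / (0.472 × 3.13 − 0.54 × 1.81) = 0.068 / 0.5 = 0.136 V⁻¹.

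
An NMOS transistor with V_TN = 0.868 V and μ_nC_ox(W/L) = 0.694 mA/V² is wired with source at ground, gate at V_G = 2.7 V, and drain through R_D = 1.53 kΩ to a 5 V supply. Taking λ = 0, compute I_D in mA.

V_GS = V_G = 2.7 V, so V_ov = 2.7 − 0.868 = 1.83 V.
Assume saturation: I_D = ½ k_n V_ov² = 0.5 × 0.694 × 1.83² = 1.16 mA, giving V_DS = V_DD − I_D R_D = 5 − 1.16 × 1.53 = 3.22 V.
V_DS = 3.22 V ≥ V_ov = 1.83 V, confirming saturation.

I_D = 1.16 mA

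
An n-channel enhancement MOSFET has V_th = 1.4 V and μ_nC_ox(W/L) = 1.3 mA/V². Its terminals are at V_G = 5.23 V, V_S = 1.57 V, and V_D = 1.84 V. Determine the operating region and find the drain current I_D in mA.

Triode; I_D = 0.746 mA

V_GS = V_G − V_S = 5.23 − 1.57 = 3.66 V; V_DS = V_D − V_S = 1.84 − 1.57 = 0.27 V.
V_ov = V_GS − V_th = 3.66 − 1.4 = 2.26 V.
Since V_DS = 0.27 V < V_ov = 2.26 V, the device is in the triode region.
I_D = k_n [V_ov · V_DS − ½ V_DS²] = 1.3 × [2.26 × 0.27 − 0.5 × 0.27²] = 0.746 mA.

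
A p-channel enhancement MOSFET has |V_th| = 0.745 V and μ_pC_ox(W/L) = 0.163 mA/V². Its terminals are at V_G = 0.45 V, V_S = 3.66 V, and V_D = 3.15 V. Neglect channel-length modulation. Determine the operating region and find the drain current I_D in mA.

V_SG = V_S − V_G = 3.66 − 0.45 = 3.21 V; V_SD = V_S − V_D = 3.66 − 3.15 = 0.51 V.
V_ov = V_SG − |V_th| = 3.21 − 0.745 = 2.46 V.
Since V_SD = 0.51 V < V_ov = 2.46 V, the device is in the triode region.
I_D = k_p [V_ov · V_SD − ½ V_SD²] = 0.163 × [2.46 × 0.51 − 0.5 × 0.51²] = 0.184 mA.

Triode; I_D = 0.184 mA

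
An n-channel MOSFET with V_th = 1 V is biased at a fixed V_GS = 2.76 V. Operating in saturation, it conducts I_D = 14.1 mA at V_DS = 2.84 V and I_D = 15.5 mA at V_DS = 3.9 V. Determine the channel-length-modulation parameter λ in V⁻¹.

λ = 0.128 V⁻¹

With V_GS fixed, I_D ∝ (1 + λ V_DS) in saturation, so I_D2/I_D1 = (1 + λ V_DS2)/(1 + λ V_DS1).
15.5/14.1 = 1.099 = (1 + 3.9 λ)/(1 + 2.84 λ).
Solving: λ (I_D1 V_DS2 − I_D2 V_DS1) = I_D2 − I_D1, so λ = (15.5 − 14.1) / (14.1 × 3.9 − 15.5 × 2.84) = 1.4 / 11 = 0.128 V⁻¹.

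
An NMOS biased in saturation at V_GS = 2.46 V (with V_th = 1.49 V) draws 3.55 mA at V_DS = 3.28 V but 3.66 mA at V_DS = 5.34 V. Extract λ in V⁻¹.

λ = 0.0158 V⁻¹

With V_GS fixed, I_D ∝ (1 + λ V_DS) in saturation, so I_D2/I_D1 = (1 + λ V_DS2)/(1 + λ V_DS1).
3.66/3.55 = 1.031 = (1 + 5.34 λ)/(1 + 3.28 λ).
Solving: λ (I_D1 V_DS2 − I_D2 V_DS1) = I_D2 − I_D1, so λ = (3.66 − 3.55) / (3.55 × 5.34 − 3.66 × 3.28) = 0.11 / 6.95 = 0.0158 V⁻¹.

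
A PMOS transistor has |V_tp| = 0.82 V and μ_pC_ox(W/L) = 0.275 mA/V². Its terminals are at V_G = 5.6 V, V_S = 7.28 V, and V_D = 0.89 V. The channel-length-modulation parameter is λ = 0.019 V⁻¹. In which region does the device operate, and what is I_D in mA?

V_SG = V_S − V_G = 7.28 − 5.6 = 1.68 V; V_SD = V_S − V_D = 7.28 − 0.89 = 6.39 V.
V_ov = V_SG − |V_tp| = 1.68 − 0.82 = 0.86 V.
Since V_SD = 6.39 V ≥ V_ov = 0.86 V, the device is in saturation.
I_D = ½ k_p V_ov² (1 + λ V_SD) = 0.5 × 0.275 × 0.86² × (1 + 0.019 × 6.39) = 0.114 mA.

Saturation; I_D = 0.114 mA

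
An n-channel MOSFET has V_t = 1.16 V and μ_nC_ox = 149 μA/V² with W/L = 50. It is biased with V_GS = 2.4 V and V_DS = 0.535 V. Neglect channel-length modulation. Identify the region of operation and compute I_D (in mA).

Triode; I_D = 3.88 mA

k_n = μ_nC_ox · (W/L) = 7.45 mA/V².
V_ov = V_GS − V_t = 2.4 − 1.16 = 1.24 V.
Since V_DS = 0.535 V < V_ov = 1.24 V, the device is in the triode region.
I_D = k_n [V_ov · V_DS − ½ V_DS²] = 7.45 × [1.24 × 0.535 − 0.5 × 0.535²] = 3.88 mA.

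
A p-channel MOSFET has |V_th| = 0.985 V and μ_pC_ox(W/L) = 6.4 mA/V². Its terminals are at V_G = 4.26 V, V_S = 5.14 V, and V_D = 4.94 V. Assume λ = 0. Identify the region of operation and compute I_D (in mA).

V_SG = V_S − V_G = 5.14 − 4.26 = 0.88 V; V_SD = V_S − V_D = 5.14 − 4.94 = 0.2 V.
V_SG = 0.88 V < |V_th| = 0.985 V, so the transistor is in cutoff.

Cutoff; I_D = 0 mA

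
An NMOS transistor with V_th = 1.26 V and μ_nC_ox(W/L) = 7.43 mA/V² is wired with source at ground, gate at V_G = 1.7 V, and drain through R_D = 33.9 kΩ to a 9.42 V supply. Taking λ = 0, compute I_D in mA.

I_D = 0.275 mA

V_GS = V_G = 1.7 V, so V_ov = 1.7 − 1.26 = 0.44 V.
Assume saturation: I_D = ½ k_n V_ov² = 0.5 × 7.43 × 0.44² = 0.719 mA, giving V_DS = V_DD − I_D R_D = 9.42 − 0.719 × 33.9 = -15 V.
But -15 V < V_ov = 0.44 V, so the device is actually in triode.
In triode I_D = k_n[V_ov V_DS − ½ V_DS²] and I_D = (V_DD − V_DS)/R_D. Equating: 126 V_DS² − 111.8 V_DS + 9.42 = 0, giving V_DS = 0.0942 V (the root below V_ov).
I_D = (9.42 − 0.0942) / 33.9 = 0.275 mA.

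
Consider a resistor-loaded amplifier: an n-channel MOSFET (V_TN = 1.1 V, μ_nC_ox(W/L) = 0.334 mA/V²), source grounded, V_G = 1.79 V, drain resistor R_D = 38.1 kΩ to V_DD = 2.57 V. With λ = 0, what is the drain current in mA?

I_D = 0.0586 mA

V_GS = V_G = 1.79 V, so V_ov = 1.79 − 1.1 = 0.69 V.
Assume saturation: I_D = ½ k_n V_ov² = 0.5 × 0.334 × 0.69² = 0.0795 mA, giving V_DS = V_DD − I_D R_D = 2.57 − 0.0795 × 38.1 = -0.459 V.
But -0.459 V < V_ov = 0.69 V, so the device is actually in triode.
In triode I_D = k_n[V_ov V_DS − ½ V_DS²] and I_D = (V_DD − V_DS)/R_D. Equating: 6.36 V_DS² − 9.781 V_DS + 2.57 = 0, giving V_DS = 0.336 V (the root below V_ov).
I_D = (2.57 − 0.336) / 38.1 = 0.0586 mA.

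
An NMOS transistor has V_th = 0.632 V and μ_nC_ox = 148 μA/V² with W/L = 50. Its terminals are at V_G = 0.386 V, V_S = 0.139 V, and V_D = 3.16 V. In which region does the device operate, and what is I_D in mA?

Cutoff; I_D = 0 mA

V_GS = V_G − V_S = 0.386 − 0.139 = 0.247 V; V_DS = V_D − V_S = 3.16 − 0.139 = 3.02 V.
V_GS = 0.247 V < V_th = 0.632 V, so the transistor is in cutoff.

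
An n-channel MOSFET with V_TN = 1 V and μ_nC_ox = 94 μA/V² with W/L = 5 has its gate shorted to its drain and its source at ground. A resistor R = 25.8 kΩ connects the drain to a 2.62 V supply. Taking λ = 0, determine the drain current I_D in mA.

With gate tied to drain, V_GS = V_DS ≥ V_GS − V_TN, so the device is in saturation.
k_n = μ_nC_ox · (W/L) = 0.47 mA/V².
KCL at the drain: ½ k_n (V_GS − V_TN)² = (V_DD − V_GS)/R.
Let x = V_GS − 1. Then 6.06 x² + x − 1.62 = 0, giving x = 0.441 V (positive root), so V_GS = 1.44 V.
I_D = (V_DD − V_GS)/R = (2.62 − 1.44) / 25.8 = 0.0457 mA.

I_D = 0.0457 mA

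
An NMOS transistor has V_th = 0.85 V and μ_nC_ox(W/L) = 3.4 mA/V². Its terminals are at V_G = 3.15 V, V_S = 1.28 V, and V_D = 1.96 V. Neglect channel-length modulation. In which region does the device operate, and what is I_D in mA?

V_GS = V_G − V_S = 3.15 − 1.28 = 1.87 V; V_DS = V_D − V_S = 1.96 − 1.28 = 0.68 V.
V_ov = V_GS − V_th = 1.87 − 0.85 = 1.02 V.
Since V_DS = 0.68 V < V_ov = 1.02 V, the device is in the triode region.
I_D = k_n [V_ov · V_DS − ½ V_DS²] = 3.4 × [1.02 × 0.68 − 0.5 × 0.68²] = 1.57 mA.

Triode; I_D = 1.57 mA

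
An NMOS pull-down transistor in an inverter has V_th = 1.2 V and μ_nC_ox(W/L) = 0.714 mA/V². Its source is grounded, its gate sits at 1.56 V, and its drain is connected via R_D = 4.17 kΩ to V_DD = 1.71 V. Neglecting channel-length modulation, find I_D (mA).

V_GS = V_G = 1.56 V, so V_ov = 1.56 − 1.2 = 0.36 V.
Assume saturation: I_D = ½ k_n V_ov² = 0.5 × 0.714 × 0.36² = 0.0463 mA, giving V_DS = V_DD − I_D R_D = 1.71 − 0.0463 × 4.17 = 1.52 V.
V_DS = 1.52 V ≥ V_ov = 0.36 V, confirming saturation.

I_D = 0.0463 mA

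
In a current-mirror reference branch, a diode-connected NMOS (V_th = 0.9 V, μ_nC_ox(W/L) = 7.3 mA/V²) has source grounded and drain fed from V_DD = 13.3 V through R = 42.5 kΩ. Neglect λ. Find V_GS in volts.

With gate tied to drain, V_GS = V_DS ≥ V_GS − V_th, so the device is in saturation.
KCL at the drain: ½ k_n (V_GS − V_th)² = (V_DD − V_GS)/R.
Let x = V_GS − 0.9. Then 155 x² + x − 12.4 = 0, giving x = 0.28 V (positive root), so V_GS = 1.18 V.
I_D = (V_DD − V_GS)/R = (13.3 − 1.18) / 42.5 = 0.285 mA.

V_GS = 1.18 V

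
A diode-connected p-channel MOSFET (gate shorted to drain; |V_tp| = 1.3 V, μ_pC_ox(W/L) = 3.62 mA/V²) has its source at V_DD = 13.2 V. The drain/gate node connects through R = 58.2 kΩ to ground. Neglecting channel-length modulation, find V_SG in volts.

With gate tied to drain, V_SG = V_SD ≥ V_SG − |V_tp|, so the device is in saturation.
KCL at the drain: ½ k_p (V_SG − |V_tp|)² = (V_DD − V_SG)/R.
Let x = V_SG − 1.3. Then 105 x² + x − 11.9 = 0, giving x = 0.331 V (positive root), so V_SG = 1.63 V.
I_D = (V_DD − V_SG)/R = (13.2 − 1.63) / 58.2 = 0.199 mA.

V_SG = 1.63 V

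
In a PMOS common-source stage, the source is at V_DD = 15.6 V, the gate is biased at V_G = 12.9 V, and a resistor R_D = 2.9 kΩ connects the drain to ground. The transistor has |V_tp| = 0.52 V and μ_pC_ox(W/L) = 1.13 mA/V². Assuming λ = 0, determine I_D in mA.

V_SG = V_DD − V_G = 15.6 − 12.9 = 2.7 V, so V_ov = 2.7 − 0.52 = 2.18 V.
Assume saturation: I_D = ½ k_p V_ov² = 0.5 × 1.13 × 2.18² = 2.69 mA, giving V_SD = V_DD − I_D R_D = 15.6 − 2.69 × 2.9 = 7.81 V.
V_SD = 7.81 V ≥ V_ov = 2.18 V, confirming saturation.

I_D = 2.69 mA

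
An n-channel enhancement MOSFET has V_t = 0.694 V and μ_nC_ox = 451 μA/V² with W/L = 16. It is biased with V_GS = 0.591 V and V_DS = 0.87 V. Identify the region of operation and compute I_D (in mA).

V_GS = 0.591 V < V_t = 0.694 V, so the transistor is in cutoff.

Cutoff; I_D = 0 mA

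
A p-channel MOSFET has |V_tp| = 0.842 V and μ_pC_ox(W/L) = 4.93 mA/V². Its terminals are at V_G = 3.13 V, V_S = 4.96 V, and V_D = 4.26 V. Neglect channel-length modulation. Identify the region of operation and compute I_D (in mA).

V_SG = V_S − V_G = 4.96 − 3.13 = 1.83 V; V_SD = V_S − V_D = 4.96 − 4.26 = 0.7 V.
V_ov = V_SG − |V_tp| = 1.83 − 0.842 = 0.988 V.
Since V_SD = 0.7 V < V_ov = 0.988 V, the device is in the triode region.
I_D = k_p [V_ov · V_SD − ½ V_SD²] = 4.93 × [0.988 × 0.7 − 0.5 × 0.7²] = 2.2 mA.

Triode; I_D = 2.20 mA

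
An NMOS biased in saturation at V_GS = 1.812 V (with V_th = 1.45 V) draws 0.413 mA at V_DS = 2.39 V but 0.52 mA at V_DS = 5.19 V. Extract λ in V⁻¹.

With V_GS fixed, I_D ∝ (1 + λ V_DS) in saturation, so I_D2/I_D1 = (1 + λ V_DS2)/(1 + λ V_DS1).
0.52/0.413 = 1.259 = (1 + 5.19 λ)/(1 + 2.39 λ).
Solving: λ (I_D1 V_DS2 − I_D2 V_DS1) = I_D2 − I_D1, so λ = (0.52 − 0.413) / (0.413 × 5.19 − 0.52 × 2.39) = 0.107 / 0.901 = 0.119 V⁻¹.

λ = 0.119 V⁻¹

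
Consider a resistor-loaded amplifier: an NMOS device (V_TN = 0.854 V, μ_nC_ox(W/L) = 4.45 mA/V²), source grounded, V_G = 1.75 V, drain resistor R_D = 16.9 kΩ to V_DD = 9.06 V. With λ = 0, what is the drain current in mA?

I_D = 0.528 mA

V_GS = V_G = 1.75 V, so V_ov = 1.75 − 0.854 = 0.896 V.
Assume saturation: I_D = ½ k_n V_ov² = 0.5 × 4.45 × 0.896² = 1.79 mA, giving V_DS = V_DD − I_D R_D = 9.06 − 1.79 × 16.9 = -21.1 V.
But -21.1 V < V_ov = 0.896 V, so the device is actually in triode.
In triode I_D = k_n[V_ov V_DS − ½ V_DS²] and I_D = (V_DD − V_DS)/R_D. Equating: 37.6 V_DS² − 68.38 V_DS + 9.06 = 0, giving V_DS = 0.144 V (the root below V_ov).
I_D = (9.06 − 0.144) / 16.9 = 0.528 mA.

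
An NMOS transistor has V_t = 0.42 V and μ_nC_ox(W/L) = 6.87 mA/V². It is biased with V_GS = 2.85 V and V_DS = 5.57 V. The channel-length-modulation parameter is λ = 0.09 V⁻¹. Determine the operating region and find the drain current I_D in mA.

Saturation; I_D = 30.5 mA

V_ov = V_GS − V_t = 2.85 − 0.42 = 2.43 V.
Since V_DS = 5.57 V ≥ V_ov = 2.43 V, the device is in saturation.
I_D = ½ k_n V_ov² (1 + λ V_DS) = 0.5 × 6.87 × 2.43² × (1 + 0.09 × 5.57) = 30.5 mA.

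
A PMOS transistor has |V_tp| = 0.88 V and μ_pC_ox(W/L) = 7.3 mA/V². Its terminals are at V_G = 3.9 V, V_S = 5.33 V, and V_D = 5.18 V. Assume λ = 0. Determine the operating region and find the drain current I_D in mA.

Triode; I_D = 0.520 mA

V_SG = V_S − V_G = 5.33 − 3.9 = 1.43 V; V_SD = V_S − V_D = 5.33 − 5.18 = 0.15 V.
V_ov = V_SG − |V_tp| = 1.43 − 0.88 = 0.55 V.
Since V_SD = 0.15 V < V_ov = 0.55 V, the device is in the triode region.
I_D = k_p [V_ov · V_SD − ½ V_SD²] = 7.3 × [0.55 × 0.15 − 0.5 × 0.15²] = 0.52 mA.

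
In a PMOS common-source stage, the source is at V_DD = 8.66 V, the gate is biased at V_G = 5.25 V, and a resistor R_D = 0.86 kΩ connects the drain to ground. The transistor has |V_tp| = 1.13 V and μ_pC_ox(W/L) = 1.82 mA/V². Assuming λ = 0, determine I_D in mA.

V_SG = V_DD − V_G = 8.66 − 5.25 = 3.41 V, so V_ov = 3.41 − 1.13 = 2.28 V.
Assume saturation: I_D = ½ k_p V_ov² = 0.5 × 1.82 × 2.28² = 4.73 mA, giving V_SD = V_DD − I_D R_D = 8.66 − 4.73 × 0.86 = 4.59 V.
V_SD = 4.59 V ≥ V_ov = 2.28 V, confirming saturation.

I_D = 4.73 mA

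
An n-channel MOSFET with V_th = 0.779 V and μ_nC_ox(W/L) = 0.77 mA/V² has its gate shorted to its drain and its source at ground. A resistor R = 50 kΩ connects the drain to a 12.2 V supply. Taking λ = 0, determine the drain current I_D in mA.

With gate tied to drain, V_GS = V_DS ≥ V_GS − V_th, so the device is in saturation.
KCL at the drain: ½ k_n (V_GS − V_th)² = (V_DD − V_GS)/R.
Let x = V_GS − 0.779. Then 19.2 x² + x − 11.42 = 0, giving x = 0.745 V (positive root), so V_GS = 1.52 V.
I_D = (V_DD − V_GS)/R = (12.2 − 1.52) / 50 = 0.214 mA.

I_D = 0.214 mA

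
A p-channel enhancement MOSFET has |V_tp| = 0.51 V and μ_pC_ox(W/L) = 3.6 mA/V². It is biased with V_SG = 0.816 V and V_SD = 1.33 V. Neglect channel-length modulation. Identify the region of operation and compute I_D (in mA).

Saturation; I_D = 0.169 mA

V_ov = V_SG − |V_tp| = 0.816 − 0.51 = 0.306 V.
Since V_SD = 1.33 V ≥ V_ov = 0.306 V, the device is in saturation.
I_D = ½ k_p V_ov² = 0.5 × 3.6 × 0.306² = 0.169 mA.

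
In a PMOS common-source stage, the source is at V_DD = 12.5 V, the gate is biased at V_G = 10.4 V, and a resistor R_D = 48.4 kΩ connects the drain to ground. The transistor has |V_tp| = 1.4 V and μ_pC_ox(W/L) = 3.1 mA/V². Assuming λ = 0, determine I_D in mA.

V_SG = V_DD − V_G = 12.5 − 10.4 = 2.1 V, so V_ov = 2.1 − 1.4 = 0.7 V.
Assume saturation: I_D = ½ k_p V_ov² = 0.5 × 3.1 × 0.7² = 0.759 mA, giving V_SD = V_DD − I_D R_D = 12.5 − 0.759 × 48.4 = -24.3 V.
But -24.3 V < V_ov = 0.7 V, so the device is actually in triode.
In triode I_D = k_p[V_ov V_SD − ½ V_SD²] and I_D = (V_DD − V_SD)/R_D. Equating: 75 V_SD² − 106 V_SD + 12.5 = 0, giving V_SD = 0.13 V (the root below V_ov).
I_D = (12.5 − 0.13) / 48.4 = 0.256 mA.

I_D = 0.256 mA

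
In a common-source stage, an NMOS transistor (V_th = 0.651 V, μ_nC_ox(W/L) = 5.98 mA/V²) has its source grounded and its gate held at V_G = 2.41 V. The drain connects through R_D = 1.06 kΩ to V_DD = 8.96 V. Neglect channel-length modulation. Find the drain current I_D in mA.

I_D = 7.51 mA

V_GS = V_G = 2.41 V, so V_ov = 2.41 − 0.651 = 1.76 V.
Assume saturation: I_D = ½ k_n V_ov² = 0.5 × 5.98 × 1.76² = 9.25 mA, giving V_DS = V_DD − I_D R_D = 8.96 − 9.25 × 1.06 = -0.846 V.
But -0.846 V < V_ov = 1.76 V, so the device is actually in triode.
In triode I_D = k_n[V_ov V_DS − ½ V_DS²] and I_D = (V_DD − V_DS)/R_D. Equating: 3.17 V_DS² − 12.15 V_DS + 8.96 = 0, giving V_DS = 0.996 V (the root below V_ov).
I_D = (8.96 − 0.996) / 1.06 = 7.51 mA.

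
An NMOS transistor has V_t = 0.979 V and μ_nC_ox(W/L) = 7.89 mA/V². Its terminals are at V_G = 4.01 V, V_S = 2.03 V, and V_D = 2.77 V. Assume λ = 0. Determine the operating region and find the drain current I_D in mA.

Triode; I_D = 3.68 mA

V_GS = V_G − V_S = 4.01 − 2.03 = 1.98 V; V_DS = V_D − V_S = 2.77 − 2.03 = 0.74 V.
V_ov = V_GS − V_t = 1.98 − 0.979 = 1 V.
Since V_DS = 0.74 V < V_ov = 1 V, the device is in the triode region.
I_D = k_n [V_ov · V_DS − ½ V_DS²] = 7.89 × [1 × 0.74 − 0.5 × 0.74²] = 3.68 mA.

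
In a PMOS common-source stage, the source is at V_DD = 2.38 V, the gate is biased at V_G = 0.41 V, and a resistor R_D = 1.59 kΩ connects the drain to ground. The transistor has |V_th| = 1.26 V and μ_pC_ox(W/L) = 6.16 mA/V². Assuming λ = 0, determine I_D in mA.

I_D = 1.25 mA

V_SG = V_DD − V_G = 2.38 − 0.41 = 1.97 V, so V_ov = 1.97 − 1.26 = 0.71 V.
Assume saturation: I_D = ½ k_p V_ov² = 0.5 × 6.16 × 0.71² = 1.55 mA, giving V_SD = V_DD − I_D R_D = 2.38 − 1.55 × 1.59 = -0.0887 V.
But -0.0887 V < V_ov = 0.71 V, so the device is actually in triode.
In triode I_D = k_p[V_ov V_SD − ½ V_SD²] and I_D = (V_DD − V_SD)/R_D. Equating: 4.9 V_SD² − 7.954 V_SD + 2.38 = 0, giving V_SD = 0.396 V (the root below V_ov).
I_D = (2.38 − 0.396) / 1.59 = 1.25 mA.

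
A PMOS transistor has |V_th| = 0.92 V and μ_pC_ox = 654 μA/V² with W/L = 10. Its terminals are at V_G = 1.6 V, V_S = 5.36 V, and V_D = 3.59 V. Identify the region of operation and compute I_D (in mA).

V_SG = V_S − V_G = 5.36 − 1.6 = 3.76 V; V_SD = V_S − V_D = 5.36 − 3.59 = 1.77 V.
k_p = μ_pC_ox · (W/L) = 6.54 mA/V².
V_ov = V_SG − |V_th| = 3.76 − 0.92 = 2.84 V.
Since V_SD = 1.77 V < V_ov = 2.84 V, the device is in the triode region.
I_D = k_p [V_ov · V_SD − ½ V_SD²] = 6.54 × [2.84 × 1.77 − 0.5 × 1.77²] = 22.6 mA.

Triode; I_D = 22.6 mA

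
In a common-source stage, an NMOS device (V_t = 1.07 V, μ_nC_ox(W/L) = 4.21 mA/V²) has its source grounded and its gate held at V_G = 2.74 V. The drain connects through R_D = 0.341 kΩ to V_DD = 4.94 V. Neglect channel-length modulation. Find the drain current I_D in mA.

V_GS = V_G = 2.74 V, so V_ov = 2.74 − 1.07 = 1.67 V.
Assume saturation: I_D = ½ k_n V_ov² = 0.5 × 4.21 × 1.67² = 5.87 mA, giving V_DS = V_DD − I_D R_D = 4.94 − 5.87 × 0.341 = 2.94 V.
V_DS = 2.94 V ≥ V_ov = 1.67 V, confirming saturation.

I_D = 5.87 mA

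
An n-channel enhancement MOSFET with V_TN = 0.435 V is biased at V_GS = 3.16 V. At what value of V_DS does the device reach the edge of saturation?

V_DS,sat = 2.73 V

The boundary between triode and saturation is V_DS = V_GS − V_TN = V_ov.
V_ov = 3.16 − 0.435 = 2.73 V.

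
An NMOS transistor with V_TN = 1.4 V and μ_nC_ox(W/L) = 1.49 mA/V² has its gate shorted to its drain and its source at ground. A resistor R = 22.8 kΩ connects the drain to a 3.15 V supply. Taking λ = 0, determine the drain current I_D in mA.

With gate tied to drain, V_GS = V_DS ≥ V_GS − V_TN, so the device is in saturation.
KCL at the drain: ½ k_n (V_GS − V_TN)² = (V_DD − V_GS)/R.
Let x = V_GS − 1.4. Then 17 x² + x − 1.75 = 0, giving x = 0.293 V (positive root), so V_GS = 1.69 V.
I_D = (V_DD − V_GS)/R = (3.15 − 1.69) / 22.8 = 0.0639 mA.

I_D = 0.0639 mA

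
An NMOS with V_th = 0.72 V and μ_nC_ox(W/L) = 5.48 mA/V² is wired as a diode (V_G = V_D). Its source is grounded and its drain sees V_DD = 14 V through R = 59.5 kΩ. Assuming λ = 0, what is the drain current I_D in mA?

With gate tied to drain, V_GS = V_DS ≥ V_GS − V_th, so the device is in saturation.
KCL at the drain: ½ k_n (V_GS − V_th)² = (V_DD − V_GS)/R.
Let x = V_GS − 0.72. Then 163 x² + x − 13.28 = 0, giving x = 0.282 V (positive root), so V_GS = 1 V.
I_D = (V_DD − V_GS)/R = (14 − 1) / 59.5 = 0.218 mA.

I_D = 0.218 mA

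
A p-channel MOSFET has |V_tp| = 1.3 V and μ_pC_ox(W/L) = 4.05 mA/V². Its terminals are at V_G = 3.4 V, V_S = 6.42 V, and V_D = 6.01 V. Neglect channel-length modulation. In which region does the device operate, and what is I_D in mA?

V_SG = V_S − V_G = 6.42 − 3.4 = 3.02 V; V_SD = V_S − V_D = 6.42 − 6.01 = 0.41 V.
V_ov = V_SG − |V_tp| = 3.02 − 1.3 = 1.72 V.
Since V_SD = 0.41 V < V_ov = 1.72 V, the device is in the triode region.
I_D = k_p [V_ov · V_SD − ½ V_SD²] = 4.05 × [1.72 × 0.41 − 0.5 × 0.41²] = 2.52 mA.

Triode; I_D = 2.52 mA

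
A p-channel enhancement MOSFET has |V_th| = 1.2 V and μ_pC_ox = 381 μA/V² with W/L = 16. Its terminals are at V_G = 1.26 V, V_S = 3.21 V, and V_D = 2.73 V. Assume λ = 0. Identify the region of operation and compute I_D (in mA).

Triode; I_D = 1.49 mA

V_SG = V_S − V_G = 3.21 − 1.26 = 1.95 V; V_SD = V_S − V_D = 3.21 − 2.73 = 0.48 V.
k_p = μ_pC_ox · (W/L) = 6.096 mA/V².
V_ov = V_SG − |V_th| = 1.95 − 1.2 = 0.75 V.
Since V_SD = 0.48 V < V_ov = 0.75 V, the device is in the triode region.
I_D = k_p [V_ov · V_SD − ½ V_SD²] = 6.096 × [0.75 × 0.48 − 0.5 × 0.48²] = 1.49 mA.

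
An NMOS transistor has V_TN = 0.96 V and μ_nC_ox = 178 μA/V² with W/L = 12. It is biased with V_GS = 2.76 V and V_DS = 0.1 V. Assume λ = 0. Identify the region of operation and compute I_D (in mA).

k_n = μ_nC_ox · (W/L) = 2.136 mA/V².
V_ov = V_GS − V_TN = 2.76 − 0.96 = 1.8 V.
Since V_DS = 0.1 V < V_ov = 1.8 V, the device is in the triode region.
I_D = k_n [V_ov · V_DS − ½ V_DS²] = 2.136 × [1.8 × 0.1 − 0.5 × 0.1²] = 0.374 mA.

Triode; I_D = 0.374 mA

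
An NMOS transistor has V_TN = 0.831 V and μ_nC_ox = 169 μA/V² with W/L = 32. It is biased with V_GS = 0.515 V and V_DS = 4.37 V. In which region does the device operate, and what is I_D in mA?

Cutoff; I_D = 0 mA

V_GS = 0.515 V < V_TN = 0.831 V, so the transistor is in cutoff.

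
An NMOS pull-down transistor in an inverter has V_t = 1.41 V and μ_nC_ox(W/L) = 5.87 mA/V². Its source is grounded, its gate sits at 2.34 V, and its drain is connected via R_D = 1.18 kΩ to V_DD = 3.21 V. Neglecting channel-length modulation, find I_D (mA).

V_GS = V_G = 2.34 V, so V_ov = 2.34 − 1.41 = 0.93 V.
Assume saturation: I_D = ½ k_n V_ov² = 0.5 × 5.87 × 0.93² = 2.54 mA, giving V_DS = V_DD − I_D R_D = 3.21 − 2.54 × 1.18 = 0.215 V.
But 0.215 V < V_ov = 0.93 V, so the device is actually in triode.
In triode I_D = k_n[V_ov V_DS − ½ V_DS²] and I_D = (V_DD − V_DS)/R_D. Equating: 3.46 V_DS² − 7.442 V_DS + 3.21 = 0, giving V_DS = 0.597 V (the root below V_ov).
I_D = (3.21 − 0.597) / 1.18 = 2.21 mA.

I_D = 2.21 mA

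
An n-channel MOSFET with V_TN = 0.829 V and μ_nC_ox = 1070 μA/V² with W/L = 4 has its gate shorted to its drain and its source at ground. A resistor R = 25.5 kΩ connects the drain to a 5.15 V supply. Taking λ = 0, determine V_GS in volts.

V_GS = 1.10 V

With gate tied to drain, V_GS = V_DS ≥ V_GS − V_TN, so the device is in saturation.
k_n = μ_nC_ox · (W/L) = 4.28 mA/V².
KCL at the drain: ½ k_n (V_GS − V_TN)² = (V_DD − V_GS)/R.
Let x = V_GS − 0.829. Then 54.6 x² + x − 4.321 = 0, giving x = 0.272 V (positive root), so V_GS = 1.1 V.
I_D = (V_DD − V_GS)/R = (5.15 − 1.1) / 25.5 = 0.159 mA.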